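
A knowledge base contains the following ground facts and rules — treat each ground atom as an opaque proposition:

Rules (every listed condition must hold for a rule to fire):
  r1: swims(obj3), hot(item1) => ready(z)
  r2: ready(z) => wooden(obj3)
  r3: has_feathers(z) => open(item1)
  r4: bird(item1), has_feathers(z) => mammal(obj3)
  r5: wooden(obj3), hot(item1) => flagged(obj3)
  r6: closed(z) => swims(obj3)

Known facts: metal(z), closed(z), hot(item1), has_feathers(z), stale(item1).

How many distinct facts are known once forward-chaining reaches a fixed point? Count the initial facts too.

Round 1 — r3, r6, derive open(item1), swims(obj3).
Round 2 — r1, derive ready(z).
Round 3 — r2, derive wooden(obj3).
Round 4 — r5, derive flagged(obj3).
Closure: {closed(z), flagged(obj3), has_feathers(z), hot(item1), metal(z), open(item1), ready(z), stale(item1), swims(obj3), wooden(obj3)} — 10 facts.

10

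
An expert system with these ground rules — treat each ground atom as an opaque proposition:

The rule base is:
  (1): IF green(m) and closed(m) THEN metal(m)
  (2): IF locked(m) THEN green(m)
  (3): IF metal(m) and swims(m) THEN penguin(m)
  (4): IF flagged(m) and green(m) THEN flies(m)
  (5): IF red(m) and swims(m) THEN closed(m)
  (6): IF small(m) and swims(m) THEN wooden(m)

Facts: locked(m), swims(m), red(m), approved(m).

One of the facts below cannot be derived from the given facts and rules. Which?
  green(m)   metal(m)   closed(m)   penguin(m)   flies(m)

flies(m)

Round 1: (2) [IF locked(m) THEN green(m)]; (5) [IF red(m) and swims(m) THEN closed(m)]. Adds green(m), closed(m).
Round 2: (1) [IF green(m) and closed(m) THEN metal(m)]. Adds metal(m).
Round 3: (3) [IF metal(m) and swims(m) THEN penguin(m)]. Adds penguin(m).
Derived: closed(m) (round 1), metal(m) (round 2), green(m) (round 1), penguin(m) (round 3). flies(m) never appears in any round.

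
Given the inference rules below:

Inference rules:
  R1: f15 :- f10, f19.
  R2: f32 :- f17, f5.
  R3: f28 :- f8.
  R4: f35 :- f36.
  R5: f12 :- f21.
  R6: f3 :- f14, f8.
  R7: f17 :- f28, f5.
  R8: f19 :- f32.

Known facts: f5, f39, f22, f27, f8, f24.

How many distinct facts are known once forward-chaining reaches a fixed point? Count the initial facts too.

Round 1 fires R3, giving f28.
Round 2 fires R7, giving f17.
Round 3 fires R2, giving f32.
Round 4 fires R8, giving f19.
Closure: {f17, f19, f22, f24, f27, f28, f32, f39, f5, f8} — 10 facts.

10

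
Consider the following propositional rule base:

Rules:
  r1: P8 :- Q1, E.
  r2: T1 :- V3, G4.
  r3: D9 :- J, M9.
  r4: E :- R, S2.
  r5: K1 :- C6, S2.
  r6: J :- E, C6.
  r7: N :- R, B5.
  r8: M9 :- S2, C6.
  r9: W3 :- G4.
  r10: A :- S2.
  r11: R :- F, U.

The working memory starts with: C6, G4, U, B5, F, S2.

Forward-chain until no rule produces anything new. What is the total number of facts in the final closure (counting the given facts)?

Round 1 — r5, r8, r9, r10, r11, derive K1, M9, W3, A, R.
Round 2 — r4, r7, derive E, N.
Round 3 — r6, derive J.
Round 4 — r3, derive D9.
Closure: {A, B5, C6, D9, E, F, G4, J, K1, M9, N, R, S2, U, W3} — 15 facts.

15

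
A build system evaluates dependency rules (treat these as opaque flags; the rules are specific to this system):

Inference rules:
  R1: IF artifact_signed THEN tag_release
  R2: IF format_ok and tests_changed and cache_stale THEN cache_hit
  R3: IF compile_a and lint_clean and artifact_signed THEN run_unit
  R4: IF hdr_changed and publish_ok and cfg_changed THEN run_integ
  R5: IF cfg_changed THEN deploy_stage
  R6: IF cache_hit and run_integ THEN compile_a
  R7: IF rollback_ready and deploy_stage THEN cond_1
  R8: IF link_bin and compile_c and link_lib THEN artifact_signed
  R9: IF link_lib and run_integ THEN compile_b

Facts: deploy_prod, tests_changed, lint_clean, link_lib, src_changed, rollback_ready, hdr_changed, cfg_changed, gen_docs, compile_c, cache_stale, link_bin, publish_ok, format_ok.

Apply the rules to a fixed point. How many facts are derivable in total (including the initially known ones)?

[1] R2 [IF format_ok and tests_changed and cache_stale THEN cache_hit]; R4 [IF hdr_changed and publish_ok and cfg_changed THEN run_integ]; R5 [IF cfg_changed THEN deploy_stage]; R8 [IF link_bin and compile_c and link_lib THEN artifact_signed]. ⇒ new: cache_hit, run_integ, deploy_stage, artifact_signed.
[2] R1 [IF artifact_signed THEN tag_release]; R6 [IF cache_hit and run_integ THEN compile_a]; R7 [IF rollback_ready and deploy_stage THEN cond_1]; R9 [IF link_lib and run_integ THEN compile_b]. ⇒ new: tag_release, compile_a, cond_1, compile_b.
[3] R3 [IF compile_a and lint_clean and artifact_signed THEN run_unit]. ⇒ new: run_unit.
Closure: {artifact_signed, cache_hit, cache_stale, cfg_changed, compile_a, compile_b, compile_c, cond_1, deploy_prod, deploy_stage, format_ok, gen_docs, hdr_changed, link_bin, link_lib, lint_clean, publish_ok, rollback_ready, run_integ, run_unit, src_changed, tag_release, tests_changed} — 23 facts.

23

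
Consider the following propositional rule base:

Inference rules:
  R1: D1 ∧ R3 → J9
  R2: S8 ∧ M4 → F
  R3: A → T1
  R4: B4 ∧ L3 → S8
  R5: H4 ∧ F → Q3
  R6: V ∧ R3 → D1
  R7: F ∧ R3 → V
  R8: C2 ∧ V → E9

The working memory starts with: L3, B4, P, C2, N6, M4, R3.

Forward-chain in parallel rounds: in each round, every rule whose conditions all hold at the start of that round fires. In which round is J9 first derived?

5

Round 1: R4 [B4 ∧ L3 → S8]. New: S8.
Round 2: R2 [S8 ∧ M4 → F]. New: F.
Round 3: R7 [F ∧ R3 → V]. New: V.
Round 4: R6 [V ∧ R3 → D1]; R8 [C2 ∧ V → E9]. New: D1, E9.
Round 5: R1 [D1 ∧ R3 → J9]. New: J9.
J9 first appears in round 5.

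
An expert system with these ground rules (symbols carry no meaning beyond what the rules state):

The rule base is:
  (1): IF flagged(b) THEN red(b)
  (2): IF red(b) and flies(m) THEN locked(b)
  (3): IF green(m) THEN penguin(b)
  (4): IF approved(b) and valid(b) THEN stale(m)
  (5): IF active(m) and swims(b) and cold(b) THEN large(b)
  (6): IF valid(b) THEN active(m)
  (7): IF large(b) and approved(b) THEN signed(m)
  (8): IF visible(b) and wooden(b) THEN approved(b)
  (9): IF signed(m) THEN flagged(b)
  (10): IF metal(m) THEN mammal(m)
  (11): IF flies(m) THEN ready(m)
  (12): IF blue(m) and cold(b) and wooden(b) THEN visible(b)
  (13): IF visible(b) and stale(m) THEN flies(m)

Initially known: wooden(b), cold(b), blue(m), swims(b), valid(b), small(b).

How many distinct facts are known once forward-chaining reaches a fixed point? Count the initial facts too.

17

Round 1: (6) [IF valid(b) THEN active(m)]; (12) [IF blue(m) and cold(b) and wooden(b) THEN visible(b)]. New: active(m), visible(b).
Round 2: (5) [IF active(m) and swims(b) and cold(b) THEN large(b)]; (8) [IF visible(b) and wooden(b) THEN approved(b)]. New: large(b), approved(b).
Round 3: (4) [IF approved(b) and valid(b) THEN stale(m)]; (7) [IF large(b) and approved(b) THEN signed(m)]. New: stale(m), signed(m).
Round 4: (9) [IF signed(m) THEN flagged(b)]; (13) [IF visible(b) and stale(m) THEN flies(m)]. New: flagged(b), flies(m).
Round 5: (1) [IF flagged(b) THEN red(b)]; (11) [IF flies(m) THEN ready(m)]. New: red(b), ready(m).
Round 6: (2) [IF red(b) and flies(m) THEN locked(b)]. New: locked(b).
Closure: {active(m), approved(b), blue(m), cold(b), flagged(b), flies(m), large(b), locked(b), ready(m), red(b), signed(m), small(b), stale(m), swims(b), valid(b), visible(b), wooden(b)} — 17 facts.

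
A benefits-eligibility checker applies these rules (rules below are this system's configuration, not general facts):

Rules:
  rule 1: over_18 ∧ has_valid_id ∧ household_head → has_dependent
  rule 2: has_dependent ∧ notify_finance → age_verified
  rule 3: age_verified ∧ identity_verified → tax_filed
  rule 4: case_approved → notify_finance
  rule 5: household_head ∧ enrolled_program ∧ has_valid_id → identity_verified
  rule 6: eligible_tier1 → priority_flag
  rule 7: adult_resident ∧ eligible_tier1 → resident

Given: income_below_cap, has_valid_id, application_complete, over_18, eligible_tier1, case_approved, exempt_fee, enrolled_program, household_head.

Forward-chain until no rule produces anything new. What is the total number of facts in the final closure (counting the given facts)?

Round 1: rule 1 [over_18 ∧ has_valid_id ∧ household_head → has_dependent]; rule 4 [case_approved → notify_finance]; rule 5 [household_head ∧ enrolled_program ∧ has_valid_id → identity_verified]; rule 6 [eligible_tier1 → priority_flag]. Adds has_dependent, notify_finance, identity_verified, priority_flag.
Round 2: rule 2 [has_dependent ∧ notify_finance → age_verified]. Adds age_verified.
Round 3: rule 3 [age_verified ∧ identity_verified → tax_filed]. Adds tax_filed.
Closure: {age_verified, application_complete, case_approved, eligible_tier1, enrolled_program, exempt_fee, has_dependent, has_valid_id, household_head, identity_verified, income_below_cap, notify_finance, over_18, priority_flag, tax_filed} — 15 facts.

15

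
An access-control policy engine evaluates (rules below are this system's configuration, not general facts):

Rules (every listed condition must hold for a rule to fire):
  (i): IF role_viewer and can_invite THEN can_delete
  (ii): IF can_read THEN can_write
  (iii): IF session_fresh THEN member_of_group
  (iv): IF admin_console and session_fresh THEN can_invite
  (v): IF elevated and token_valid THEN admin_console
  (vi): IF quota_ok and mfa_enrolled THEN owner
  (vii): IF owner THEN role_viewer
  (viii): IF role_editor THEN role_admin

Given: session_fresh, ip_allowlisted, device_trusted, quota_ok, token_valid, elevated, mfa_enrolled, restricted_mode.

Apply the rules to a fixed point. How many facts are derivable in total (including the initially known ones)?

Round 1 fires (iii), (v), (vi), giving member_of_group, admin_console, owner.
Round 2 fires (iv), (vii), giving can_invite, role_viewer.
Round 3 fires (i), giving can_delete.
Closure: {admin_console, can_delete, can_invite, device_trusted, elevated, ip_allowlisted, member_of_group, mfa_enrolled, owner, quota_ok, restricted_mode, role_viewer, session_fresh, token_valid} — 14 facts.

14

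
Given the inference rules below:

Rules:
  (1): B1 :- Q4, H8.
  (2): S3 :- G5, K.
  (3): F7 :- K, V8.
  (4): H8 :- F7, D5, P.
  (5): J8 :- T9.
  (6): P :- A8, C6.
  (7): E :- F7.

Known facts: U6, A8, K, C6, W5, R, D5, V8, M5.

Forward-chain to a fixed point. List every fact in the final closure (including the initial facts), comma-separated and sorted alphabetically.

A8, C6, D5, E, F7, H8, K, M5, P, R, U6, V8, W5

[1] (3) [F7 :- K, V8.]; (6) [P :- A8, C6.]. ⇒ new: F7, P.
[2] (4) [H8 :- F7, D5, P.]; (7) [E :- F7.]. ⇒ new: H8, E.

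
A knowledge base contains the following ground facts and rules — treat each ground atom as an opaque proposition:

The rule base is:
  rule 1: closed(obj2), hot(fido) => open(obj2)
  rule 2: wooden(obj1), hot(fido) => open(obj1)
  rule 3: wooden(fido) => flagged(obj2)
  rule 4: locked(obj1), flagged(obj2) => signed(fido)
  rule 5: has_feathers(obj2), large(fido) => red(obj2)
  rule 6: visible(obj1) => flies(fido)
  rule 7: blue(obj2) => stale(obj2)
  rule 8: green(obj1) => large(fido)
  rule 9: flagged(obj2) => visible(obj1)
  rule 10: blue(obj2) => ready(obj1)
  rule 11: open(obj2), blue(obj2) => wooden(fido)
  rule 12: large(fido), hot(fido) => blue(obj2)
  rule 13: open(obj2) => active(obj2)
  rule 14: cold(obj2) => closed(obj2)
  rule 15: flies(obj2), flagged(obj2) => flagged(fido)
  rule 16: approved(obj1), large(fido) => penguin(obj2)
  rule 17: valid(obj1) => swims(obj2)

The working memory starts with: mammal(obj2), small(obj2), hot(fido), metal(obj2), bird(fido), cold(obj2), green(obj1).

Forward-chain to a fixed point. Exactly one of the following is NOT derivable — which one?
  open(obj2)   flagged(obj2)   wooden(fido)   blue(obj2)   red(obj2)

red(obj2)

Round 1: rule 8 [green(obj1) => large(fido)]; rule 14 [cold(obj2) => closed(obj2)]. Adds large(fido), closed(obj2).
Round 2: rule 1 [closed(obj2), hot(fido) => open(obj2)]; rule 12 [large(fido), hot(fido) => blue(obj2)]. Adds open(obj2), blue(obj2).
Round 3: rule 7 [blue(obj2) => stale(obj2)]; rule 10 [blue(obj2) => ready(obj1)]; rule 11 [open(obj2), blue(obj2) => wooden(fido)]; rule 13 [open(obj2) => active(obj2)]. Adds stale(obj2), ready(obj1), wooden(fido), active(obj2).
Round 4: rule 3 [wooden(fido) => flagged(obj2)]. Adds flagged(obj2).
Round 5: rule 9 [flagged(obj2) => visible(obj1)]. Adds visible(obj1).
Round 6: rule 6 [visible(obj1) => flies(fido)]. Adds flies(fido).
Derived: wooden(fido) (round 3), open(obj2) (round 2), flagged(obj2) (round 4), blue(obj2) (round 2). red(obj2) never appears in any round.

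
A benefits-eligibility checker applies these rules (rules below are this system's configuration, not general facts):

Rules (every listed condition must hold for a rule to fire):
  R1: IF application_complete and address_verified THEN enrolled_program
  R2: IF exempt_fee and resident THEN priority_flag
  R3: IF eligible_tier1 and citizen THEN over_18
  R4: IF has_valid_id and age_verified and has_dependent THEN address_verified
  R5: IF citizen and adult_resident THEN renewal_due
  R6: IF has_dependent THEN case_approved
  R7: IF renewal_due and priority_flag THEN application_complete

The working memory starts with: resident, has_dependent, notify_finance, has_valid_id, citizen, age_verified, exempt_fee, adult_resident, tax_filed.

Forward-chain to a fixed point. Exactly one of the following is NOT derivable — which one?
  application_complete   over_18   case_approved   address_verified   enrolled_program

[1] R2 [IF exempt_fee and resident THEN priority_flag]; R4 [IF has_valid_id and age_verified and has_dependent THEN address_verified]; R5 [IF citizen and adult_resident THEN renewal_due]; R6 [IF has_dependent THEN case_approved]. ⇒ new: priority_flag, address_verified, renewal_due, case_approved.
[2] R7 [IF renewal_due and priority_flag THEN application_complete]. ⇒ new: application_complete.
[3] R1 [IF application_complete and address_verified THEN enrolled_program]. ⇒ new: enrolled_program.
Derived: application_complete (round 2), address_verified (round 1), enrolled_program (round 3), case_approved (round 1). over_18 never appears in any round.

over_18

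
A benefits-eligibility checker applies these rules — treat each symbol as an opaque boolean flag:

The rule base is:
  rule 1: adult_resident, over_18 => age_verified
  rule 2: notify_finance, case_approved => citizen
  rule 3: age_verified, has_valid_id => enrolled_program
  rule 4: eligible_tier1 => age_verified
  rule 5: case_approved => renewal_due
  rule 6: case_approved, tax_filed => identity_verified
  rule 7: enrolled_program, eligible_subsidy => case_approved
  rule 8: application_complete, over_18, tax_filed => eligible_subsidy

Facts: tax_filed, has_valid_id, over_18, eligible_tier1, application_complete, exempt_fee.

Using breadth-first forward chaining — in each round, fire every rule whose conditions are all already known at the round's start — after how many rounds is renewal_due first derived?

4

[1] rule 4 [eligible_tier1 => age_verified]; rule 8 [application_complete, over_18, tax_filed => eligible_subsidy]. ⇒ new: age_verified, eligible_subsidy.
[2] rule 3 [age_verified, has_valid_id => enrolled_program]. ⇒ new: enrolled_program.
[3] rule 7 [enrolled_program, eligible_subsidy => case_approved]. ⇒ new: case_approved.
[4] rule 5 [case_approved => renewal_due]; rule 6 [case_approved, tax_filed => identity_verified]. ⇒ new: renewal_due, identity_verified.
renewal_due first appears in round 4.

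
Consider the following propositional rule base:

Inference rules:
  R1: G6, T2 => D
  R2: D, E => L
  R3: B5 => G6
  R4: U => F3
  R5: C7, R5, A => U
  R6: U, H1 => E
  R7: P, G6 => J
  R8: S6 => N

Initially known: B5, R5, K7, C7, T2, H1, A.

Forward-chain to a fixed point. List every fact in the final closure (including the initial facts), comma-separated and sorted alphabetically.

A, B5, C7, D, E, F3, G6, H1, K7, L, R5, T2, U

Round 1 — R3, R5, derive G6, U.
Round 2 — R1, R4, R6, derive D, F3, E.
Round 3 — R2, derive L.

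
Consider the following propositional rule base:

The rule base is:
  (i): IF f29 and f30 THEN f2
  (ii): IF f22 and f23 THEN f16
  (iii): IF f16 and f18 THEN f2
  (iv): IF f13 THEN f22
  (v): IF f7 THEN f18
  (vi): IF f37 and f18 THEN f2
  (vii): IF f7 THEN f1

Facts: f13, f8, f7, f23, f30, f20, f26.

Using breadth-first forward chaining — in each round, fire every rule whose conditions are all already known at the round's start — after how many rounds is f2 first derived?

Round 1 fires (iv), (v), (vii), giving f22, f18, f1.
Round 2 fires (ii), giving f16.
Round 3 fires (iii), giving f2.
f2 first appears in round 3.

3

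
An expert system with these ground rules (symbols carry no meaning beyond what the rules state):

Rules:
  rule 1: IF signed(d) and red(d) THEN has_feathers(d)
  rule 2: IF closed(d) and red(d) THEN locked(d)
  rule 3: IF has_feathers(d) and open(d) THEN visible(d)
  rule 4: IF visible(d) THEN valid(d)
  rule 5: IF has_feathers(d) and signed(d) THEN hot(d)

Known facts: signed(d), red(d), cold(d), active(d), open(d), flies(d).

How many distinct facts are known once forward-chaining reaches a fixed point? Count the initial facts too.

10

[1] rule 1 [IF signed(d) and red(d) THEN has_feathers(d)]. ⇒ new: has_feathers(d).
[2] rule 3 [IF has_feathers(d) and open(d) THEN visible(d)]; rule 5 [IF has_feathers(d) and signed(d) THEN hot(d)]. ⇒ new: visible(d), hot(d).
[3] rule 4 [IF visible(d) THEN valid(d)]. ⇒ new: valid(d).
Closure: {active(d), cold(d), flies(d), has_feathers(d), hot(d), open(d), red(d), signed(d), valid(d), visible(d)} — 10 facts.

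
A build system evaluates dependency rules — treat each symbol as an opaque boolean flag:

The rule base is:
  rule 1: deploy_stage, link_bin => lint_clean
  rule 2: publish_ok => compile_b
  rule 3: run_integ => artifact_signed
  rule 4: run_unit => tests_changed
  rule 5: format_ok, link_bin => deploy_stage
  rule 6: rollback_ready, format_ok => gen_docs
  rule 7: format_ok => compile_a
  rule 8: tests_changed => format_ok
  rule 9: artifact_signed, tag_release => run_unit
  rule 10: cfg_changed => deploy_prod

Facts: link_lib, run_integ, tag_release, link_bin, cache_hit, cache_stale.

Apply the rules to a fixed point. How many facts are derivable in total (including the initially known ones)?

Round 1 — rule 3, derive artifact_signed.
Round 2 — rule 9, derive run_unit.
Round 3 — rule 4, derive tests_changed.
Round 4 — rule 8, derive format_ok.
Round 5 — rule 5, rule 7, derive deploy_stage, compile_a.
Round 6 — rule 1, derive lint_clean.
Closure: {artifact_signed, cache_hit, cache_stale, compile_a, deploy_stage, format_ok, link_bin, link_lib, lint_clean, run_integ, run_unit, tag_release, tests_changed} — 13 facts.

13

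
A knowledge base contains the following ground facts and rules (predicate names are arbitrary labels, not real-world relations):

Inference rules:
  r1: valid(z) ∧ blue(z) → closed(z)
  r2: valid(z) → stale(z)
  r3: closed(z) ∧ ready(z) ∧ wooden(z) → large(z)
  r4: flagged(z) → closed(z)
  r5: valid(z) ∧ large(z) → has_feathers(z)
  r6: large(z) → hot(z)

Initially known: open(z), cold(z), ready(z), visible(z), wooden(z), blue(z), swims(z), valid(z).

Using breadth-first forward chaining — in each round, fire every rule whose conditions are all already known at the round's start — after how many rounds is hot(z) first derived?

Round 1: r1 [valid(z) ∧ blue(z) → closed(z)]; r2 [valid(z) → stale(z)]. Adds closed(z), stale(z).
Round 2: r3 [closed(z) ∧ ready(z) ∧ wooden(z) → large(z)]. Adds large(z).
Round 3: r5 [valid(z) ∧ large(z) → has_feathers(z)]; r6 [large(z) → hot(z)]. Adds has_feathers(z), hot(z).
hot(z) first appears in round 3.

3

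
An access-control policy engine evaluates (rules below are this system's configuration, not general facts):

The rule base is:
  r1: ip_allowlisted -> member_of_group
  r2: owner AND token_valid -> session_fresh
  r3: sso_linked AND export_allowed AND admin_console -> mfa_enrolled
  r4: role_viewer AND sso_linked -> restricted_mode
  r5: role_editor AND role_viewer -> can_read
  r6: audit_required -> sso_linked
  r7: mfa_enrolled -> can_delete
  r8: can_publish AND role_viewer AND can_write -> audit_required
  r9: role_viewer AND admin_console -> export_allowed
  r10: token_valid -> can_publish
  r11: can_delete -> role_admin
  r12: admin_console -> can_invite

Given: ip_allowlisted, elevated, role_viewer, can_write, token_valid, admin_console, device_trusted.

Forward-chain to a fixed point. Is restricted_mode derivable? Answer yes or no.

yes

Round 1 fires r1, r9, r10, r12, giving member_of_group, export_allowed, can_publish, can_invite.
Round 2 fires r8, giving audit_required.
Round 3 fires r6, giving sso_linked.
Round 4 fires r3, r4, giving mfa_enrolled, restricted_mode.
Round 5 fires r7, giving can_delete.
Round 6 fires r11, giving role_admin.
restricted_mode appears in round 4, so it is derivable.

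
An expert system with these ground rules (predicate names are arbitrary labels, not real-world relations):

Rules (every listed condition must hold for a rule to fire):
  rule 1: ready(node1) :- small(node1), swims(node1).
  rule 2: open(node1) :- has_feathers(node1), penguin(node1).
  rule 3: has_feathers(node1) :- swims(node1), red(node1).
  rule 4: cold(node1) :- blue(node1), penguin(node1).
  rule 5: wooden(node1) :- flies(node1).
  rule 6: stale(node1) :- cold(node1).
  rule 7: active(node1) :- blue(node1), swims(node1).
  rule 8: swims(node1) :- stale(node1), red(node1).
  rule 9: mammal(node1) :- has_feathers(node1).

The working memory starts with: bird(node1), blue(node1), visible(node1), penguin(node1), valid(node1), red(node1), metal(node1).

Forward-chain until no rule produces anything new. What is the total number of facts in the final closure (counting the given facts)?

Round 1 fires rule 4, giving cold(node1).
Round 2 fires rule 6, giving stale(node1).
Round 3 fires rule 8, giving swims(node1).
Round 4 fires rule 3, rule 7, giving has_feathers(node1), active(node1).
Round 5 fires rule 2, rule 9, giving open(node1), mammal(node1).
Closure: {active(node1), bird(node1), blue(node1), cold(node1), has_feathers(node1), mammal(node1), metal(node1), open(node1), penguin(node1), red(node1), stale(node1), swims(node1), valid(node1), visible(node1)} — 14 facts.

14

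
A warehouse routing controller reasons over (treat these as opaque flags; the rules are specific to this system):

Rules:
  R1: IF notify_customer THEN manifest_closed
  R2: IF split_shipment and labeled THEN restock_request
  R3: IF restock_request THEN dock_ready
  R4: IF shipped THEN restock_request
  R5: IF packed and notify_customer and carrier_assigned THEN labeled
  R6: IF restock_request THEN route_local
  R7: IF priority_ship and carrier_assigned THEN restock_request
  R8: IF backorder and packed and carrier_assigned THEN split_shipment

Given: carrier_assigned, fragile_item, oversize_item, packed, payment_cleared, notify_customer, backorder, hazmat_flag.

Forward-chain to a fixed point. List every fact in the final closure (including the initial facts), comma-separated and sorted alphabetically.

[1] R1 [IF notify_customer THEN manifest_closed]; R5 [IF packed and notify_customer and carrier_assigned THEN labeled]; R8 [IF backorder and packed and carrier_assigned THEN split_shipment]. ⇒ new: manifest_closed, labeled, split_shipment.
[2] R2 [IF split_shipment and labeled THEN restock_request]. ⇒ new: restock_request.
[3] R3 [IF restock_request THEN dock_ready]; R6 [IF restock_request THEN route_local]. ⇒ new: dock_ready, route_local.

backorder, carrier_assigned, dock_ready, fragile_item, hazmat_flag, labeled, manifest_closed, notify_customer, oversize_item, packed, payment_cleared, restock_request, route_local, split_shipment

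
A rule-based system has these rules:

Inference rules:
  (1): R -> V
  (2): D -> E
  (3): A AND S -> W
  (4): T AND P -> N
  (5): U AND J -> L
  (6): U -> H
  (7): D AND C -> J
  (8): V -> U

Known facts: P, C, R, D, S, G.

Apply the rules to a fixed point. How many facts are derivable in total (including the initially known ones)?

[1] (1) [R -> V]; (2) [D -> E]; (7) [D AND C -> J]. ⇒ new: V, E, J.
[2] (8) [V -> U]. ⇒ new: U.
[3] (5) [U AND J -> L]; (6) [U -> H]. ⇒ new: L, H.
Closure: {C, D, E, G, H, J, L, P, R, S, U, V} — 12 facts.

12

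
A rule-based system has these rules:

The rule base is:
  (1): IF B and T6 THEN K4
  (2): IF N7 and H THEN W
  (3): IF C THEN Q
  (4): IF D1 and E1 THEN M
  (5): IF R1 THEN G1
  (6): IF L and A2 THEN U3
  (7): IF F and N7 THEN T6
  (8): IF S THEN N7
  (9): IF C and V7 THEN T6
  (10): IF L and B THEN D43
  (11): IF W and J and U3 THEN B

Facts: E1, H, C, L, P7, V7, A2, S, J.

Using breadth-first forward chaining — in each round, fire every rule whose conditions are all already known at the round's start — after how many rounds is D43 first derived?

[1] (3) [IF C THEN Q]; (6) [IF L and A2 THEN U3]; (8) [IF S THEN N7]; (9) [IF C and V7 THEN T6]. ⇒ new: Q, U3, N7, T6.
[2] (2) [IF N7 and H THEN W]. ⇒ new: W.
[3] (11) [IF W and J and U3 THEN B]. ⇒ new: B.
[4] (1) [IF B and T6 THEN K4]; (10) [IF L and B THEN D43]. ⇒ new: K4, D43.
D43 first appears in round 4.

4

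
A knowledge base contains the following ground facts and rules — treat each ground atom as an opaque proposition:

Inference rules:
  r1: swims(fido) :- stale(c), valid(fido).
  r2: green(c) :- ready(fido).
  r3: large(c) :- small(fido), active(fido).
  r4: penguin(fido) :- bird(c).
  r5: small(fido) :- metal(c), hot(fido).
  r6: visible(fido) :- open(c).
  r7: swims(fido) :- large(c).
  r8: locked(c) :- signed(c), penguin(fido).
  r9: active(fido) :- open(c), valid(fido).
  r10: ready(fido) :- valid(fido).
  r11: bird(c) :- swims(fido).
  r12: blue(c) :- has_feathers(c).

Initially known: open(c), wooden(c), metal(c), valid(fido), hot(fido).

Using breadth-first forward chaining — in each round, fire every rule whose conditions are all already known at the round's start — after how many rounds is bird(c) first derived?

Round 1 — r5, r6, r9, r10, derive small(fido), visible(fido), active(fido), ready(fido).
Round 2 — r2, r3, derive green(c), large(c).
Round 3 — r7, derive swims(fido).
Round 4 — r11, derive bird(c).
bird(c) first appears in round 4.

4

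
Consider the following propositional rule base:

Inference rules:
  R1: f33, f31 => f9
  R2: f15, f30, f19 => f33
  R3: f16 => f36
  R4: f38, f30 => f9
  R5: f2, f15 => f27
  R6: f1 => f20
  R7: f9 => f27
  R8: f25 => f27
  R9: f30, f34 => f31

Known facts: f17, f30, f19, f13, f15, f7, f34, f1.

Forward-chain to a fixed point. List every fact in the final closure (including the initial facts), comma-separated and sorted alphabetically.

f1, f13, f15, f17, f19, f20, f27, f30, f31, f33, f34, f7, f9

Round 1: R2 [f15, f30, f19 => f33]; R6 [f1 => f20]; R9 [f30, f34 => f31]. Adds f33, f20, f31.
Round 2: R1 [f33, f31 => f9]. Adds f9.
Round 3: R7 [f9 => f27]. Adds f27.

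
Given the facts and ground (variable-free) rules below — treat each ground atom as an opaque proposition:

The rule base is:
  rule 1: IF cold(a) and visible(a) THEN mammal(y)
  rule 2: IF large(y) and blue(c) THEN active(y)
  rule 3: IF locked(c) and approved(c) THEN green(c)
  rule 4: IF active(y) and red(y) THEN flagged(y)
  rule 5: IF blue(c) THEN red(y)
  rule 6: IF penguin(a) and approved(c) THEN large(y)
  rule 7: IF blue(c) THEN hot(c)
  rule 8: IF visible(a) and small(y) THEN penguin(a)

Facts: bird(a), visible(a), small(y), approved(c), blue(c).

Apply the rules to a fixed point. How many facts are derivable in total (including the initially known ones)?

11

[1] rule 5 [IF blue(c) THEN red(y)]; rule 7 [IF blue(c) THEN hot(c)]; rule 8 [IF visible(a) and small(y) THEN penguin(a)]. ⇒ new: red(y), hot(c), penguin(a).
[2] rule 6 [IF penguin(a) and approved(c) THEN large(y)]. ⇒ new: large(y).
[3] rule 2 [IF large(y) and blue(c) THEN active(y)]. ⇒ new: active(y).
[4] rule 4 [IF active(y) and red(y) THEN flagged(y)]. ⇒ new: flagged(y).
Closure: {active(y), approved(c), bird(a), blue(c), flagged(y), hot(c), large(y), penguin(a), red(y), small(y), visible(a)} — 11 facts.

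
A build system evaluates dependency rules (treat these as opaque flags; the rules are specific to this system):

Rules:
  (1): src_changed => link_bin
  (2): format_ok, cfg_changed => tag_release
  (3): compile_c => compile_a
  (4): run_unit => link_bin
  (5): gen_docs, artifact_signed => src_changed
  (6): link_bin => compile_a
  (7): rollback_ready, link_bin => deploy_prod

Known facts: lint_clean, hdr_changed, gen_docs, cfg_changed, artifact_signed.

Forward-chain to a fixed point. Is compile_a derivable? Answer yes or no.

yes

[1] (5) [gen_docs, artifact_signed => src_changed]. ⇒ new: src_changed.
[2] (1) [src_changed => link_bin]. ⇒ new: link_bin.
[3] (6) [link_bin => compile_a]. ⇒ new: compile_a.
compile_a appears in round 3, so it is derivable.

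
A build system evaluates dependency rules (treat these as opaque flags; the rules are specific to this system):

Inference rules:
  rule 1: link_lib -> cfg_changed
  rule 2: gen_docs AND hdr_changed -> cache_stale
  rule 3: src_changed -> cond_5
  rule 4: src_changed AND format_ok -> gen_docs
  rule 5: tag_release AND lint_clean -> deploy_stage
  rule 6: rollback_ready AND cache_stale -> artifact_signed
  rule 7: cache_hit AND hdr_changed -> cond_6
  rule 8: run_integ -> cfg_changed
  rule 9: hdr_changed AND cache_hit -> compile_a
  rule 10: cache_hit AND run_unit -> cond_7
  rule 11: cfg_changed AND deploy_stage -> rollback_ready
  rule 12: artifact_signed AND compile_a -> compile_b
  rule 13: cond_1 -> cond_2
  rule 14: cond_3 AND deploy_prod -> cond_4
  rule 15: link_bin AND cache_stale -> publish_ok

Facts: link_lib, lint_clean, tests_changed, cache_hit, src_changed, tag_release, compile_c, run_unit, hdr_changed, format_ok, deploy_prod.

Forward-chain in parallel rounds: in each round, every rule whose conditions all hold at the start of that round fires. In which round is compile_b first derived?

4

Round 1 fires rule 1, rule 3, rule 4, rule 5, rule 7, rule 9, rule 10, giving cfg_changed, cond_5, gen_docs, deploy_stage, cond_6, compile_a, cond_7.
Round 2 fires rule 2, rule 11, giving cache_stale, rollback_ready.
Round 3 fires rule 6, giving artifact_signed.
Round 4 fires rule 12, giving compile_b.
compile_b first appears in round 4.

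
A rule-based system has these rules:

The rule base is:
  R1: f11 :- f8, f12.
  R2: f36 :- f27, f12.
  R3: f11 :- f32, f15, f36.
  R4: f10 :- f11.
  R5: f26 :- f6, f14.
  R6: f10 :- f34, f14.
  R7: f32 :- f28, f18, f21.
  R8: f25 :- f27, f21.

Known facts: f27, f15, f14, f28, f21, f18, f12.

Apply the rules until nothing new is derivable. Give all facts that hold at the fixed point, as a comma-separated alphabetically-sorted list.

Round 1: R2 [f36 :- f27, f12.]; R7 [f32 :- f28, f18, f21.]; R8 [f25 :- f27, f21.]. Adds f36, f32, f25.
Round 2: R3 [f11 :- f32, f15, f36.]. Adds f11.
Round 3: R4 [f10 :- f11.]. Adds f10.

f10, f11, f12, f14, f15, f18, f21, f25, f27, f28, f32, f36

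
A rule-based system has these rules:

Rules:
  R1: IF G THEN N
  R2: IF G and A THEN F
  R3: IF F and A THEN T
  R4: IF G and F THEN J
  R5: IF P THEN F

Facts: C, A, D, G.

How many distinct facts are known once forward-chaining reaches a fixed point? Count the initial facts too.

8

Round 1: R1 [IF G THEN N]; R2 [IF G and A THEN F]. Adds N, F.
Round 2: R3 [IF F and A THEN T]; R4 [IF G and F THEN J]. Adds T, J.
Closure: {A, C, D, F, G, J, N, T} — 8 facts.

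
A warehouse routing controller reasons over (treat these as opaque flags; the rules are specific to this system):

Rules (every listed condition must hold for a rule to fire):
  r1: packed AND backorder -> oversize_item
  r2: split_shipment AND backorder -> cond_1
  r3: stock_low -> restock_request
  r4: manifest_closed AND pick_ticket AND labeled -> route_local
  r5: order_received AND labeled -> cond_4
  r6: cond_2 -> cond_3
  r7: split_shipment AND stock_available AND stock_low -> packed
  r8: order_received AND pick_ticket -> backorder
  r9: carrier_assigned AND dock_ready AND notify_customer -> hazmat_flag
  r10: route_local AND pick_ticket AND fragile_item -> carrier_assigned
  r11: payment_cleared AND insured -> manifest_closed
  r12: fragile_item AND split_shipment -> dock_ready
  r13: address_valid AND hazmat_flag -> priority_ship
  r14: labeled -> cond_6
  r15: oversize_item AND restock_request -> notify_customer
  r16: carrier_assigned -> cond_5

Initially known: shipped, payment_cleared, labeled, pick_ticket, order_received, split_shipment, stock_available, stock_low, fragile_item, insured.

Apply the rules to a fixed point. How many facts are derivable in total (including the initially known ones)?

Round 1 — r3, r5, r7, r8, r11, r12, r14, derive restock_request, cond_4, packed, backorder, manifest_closed, dock_ready, cond_6.
Round 2 — r1, r2, r4, derive oversize_item, cond_1, route_local.
Round 3 — r10, r15, derive carrier_assigned, notify_customer.
Round 4 — r9, r16, derive hazmat_flag, cond_5.
Closure: {backorder, carrier_assigned, cond_1, cond_4, cond_5, cond_6, dock_ready, fragile_item, hazmat_flag, insured, labeled, manifest_closed, notify_customer, order_received, oversize_item, packed, payment_cleared, pick_ticket, restock_request, route_local, shipped, split_shipment, stock_available, stock_low} — 24 facts.

24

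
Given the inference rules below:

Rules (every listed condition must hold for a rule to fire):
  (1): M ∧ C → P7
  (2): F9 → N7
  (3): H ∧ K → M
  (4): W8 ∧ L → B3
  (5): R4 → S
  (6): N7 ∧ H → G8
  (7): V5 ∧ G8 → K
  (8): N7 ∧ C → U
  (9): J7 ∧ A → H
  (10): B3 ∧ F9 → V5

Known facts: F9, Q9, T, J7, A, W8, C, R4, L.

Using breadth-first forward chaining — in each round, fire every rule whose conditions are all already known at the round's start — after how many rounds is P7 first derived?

Round 1: (2) [F9 → N7]; (4) [W8 ∧ L → B3]; (5) [R4 → S]; (9) [J7 ∧ A → H]. New: N7, B3, S, H.
Round 2: (6) [N7 ∧ H → G8]; (8) [N7 ∧ C → U]; (10) [B3 ∧ F9 → V5]. New: G8, U, V5.
Round 3: (7) [V5 ∧ G8 → K]. New: K.
Round 4: (3) [H ∧ K → M]. New: M.
Round 5: (1) [M ∧ C → P7]. New: P7.
P7 first appears in round 5.

5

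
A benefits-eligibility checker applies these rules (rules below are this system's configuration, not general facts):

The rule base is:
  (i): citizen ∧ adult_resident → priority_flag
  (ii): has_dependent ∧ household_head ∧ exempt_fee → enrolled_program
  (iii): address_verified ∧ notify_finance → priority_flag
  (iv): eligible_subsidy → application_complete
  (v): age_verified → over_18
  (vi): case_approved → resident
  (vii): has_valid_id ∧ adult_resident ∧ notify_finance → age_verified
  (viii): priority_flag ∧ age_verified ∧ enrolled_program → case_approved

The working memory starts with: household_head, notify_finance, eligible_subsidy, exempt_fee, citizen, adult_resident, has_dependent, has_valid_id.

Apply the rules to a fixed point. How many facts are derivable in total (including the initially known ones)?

15

Round 1 fires (i), (ii), (iv), (vii), giving priority_flag, enrolled_program, application_complete, age_verified.
Round 2 fires (v), (viii), giving over_18, case_approved.
Round 3 fires (vi), giving resident.
Closure: {adult_resident, age_verified, application_complete, case_approved, citizen, eligible_subsidy, enrolled_program, exempt_fee, has_dependent, has_valid_id, household_head, notify_finance, over_18, priority_flag, resident} — 15 facts.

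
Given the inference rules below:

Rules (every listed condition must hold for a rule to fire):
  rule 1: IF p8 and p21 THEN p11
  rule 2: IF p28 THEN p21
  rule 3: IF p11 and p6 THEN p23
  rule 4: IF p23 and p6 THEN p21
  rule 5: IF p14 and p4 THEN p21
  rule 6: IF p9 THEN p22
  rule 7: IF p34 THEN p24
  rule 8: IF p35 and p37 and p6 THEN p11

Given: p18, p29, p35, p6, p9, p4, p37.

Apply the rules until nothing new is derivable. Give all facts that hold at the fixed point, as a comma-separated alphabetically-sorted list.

Round 1: rule 6 [IF p9 THEN p22]; rule 8 [IF p35 and p37 and p6 THEN p11]. Adds p22, p11.
Round 2: rule 3 [IF p11 and p6 THEN p23]. Adds p23.
Round 3: rule 4 [IF p23 and p6 THEN p21]. Adds p21.

p11, p18, p21, p22, p23, p29, p35, p37, p4, p6, p9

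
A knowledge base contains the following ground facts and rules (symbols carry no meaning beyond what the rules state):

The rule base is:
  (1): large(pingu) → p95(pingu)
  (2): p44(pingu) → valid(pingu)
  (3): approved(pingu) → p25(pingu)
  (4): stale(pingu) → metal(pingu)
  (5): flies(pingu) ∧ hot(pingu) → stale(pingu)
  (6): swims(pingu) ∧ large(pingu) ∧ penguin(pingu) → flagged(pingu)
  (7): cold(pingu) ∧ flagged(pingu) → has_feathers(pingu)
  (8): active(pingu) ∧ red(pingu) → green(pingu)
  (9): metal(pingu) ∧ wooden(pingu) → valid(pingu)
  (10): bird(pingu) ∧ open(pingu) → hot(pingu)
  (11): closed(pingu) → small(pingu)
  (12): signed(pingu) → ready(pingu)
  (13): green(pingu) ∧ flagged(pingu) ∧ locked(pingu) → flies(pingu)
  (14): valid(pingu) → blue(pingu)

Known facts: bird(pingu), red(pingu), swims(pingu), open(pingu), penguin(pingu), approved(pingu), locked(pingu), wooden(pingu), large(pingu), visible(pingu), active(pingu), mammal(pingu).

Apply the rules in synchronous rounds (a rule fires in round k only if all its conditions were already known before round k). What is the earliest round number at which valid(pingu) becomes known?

[1] (1) [large(pingu) → p95(pingu)]; (3) [approved(pingu) → p25(pingu)]; (6) [swims(pingu) ∧ large(pingu) ∧ penguin(pingu) → flagged(pingu)]; (8) [active(pingu) ∧ red(pingu) → green(pingu)]; (10) [bird(pingu) ∧ open(pingu) → hot(pingu)]. ⇒ new: p95(pingu), p25(pingu), flagged(pingu), green(pingu), hot(pingu).
[2] (13) [green(pingu) ∧ flagged(pingu) ∧ locked(pingu) → flies(pingu)]. ⇒ new: flies(pingu).
[3] (5) [flies(pingu) ∧ hot(pingu) → stale(pingu)]. ⇒ new: stale(pingu).
[4] (4) [stale(pingu) → metal(pingu)]. ⇒ new: metal(pingu).
[5] (9) [metal(pingu) ∧ wooden(pingu) → valid(pingu)]. ⇒ new: valid(pingu).
valid(pingu) first appears in round 5.

5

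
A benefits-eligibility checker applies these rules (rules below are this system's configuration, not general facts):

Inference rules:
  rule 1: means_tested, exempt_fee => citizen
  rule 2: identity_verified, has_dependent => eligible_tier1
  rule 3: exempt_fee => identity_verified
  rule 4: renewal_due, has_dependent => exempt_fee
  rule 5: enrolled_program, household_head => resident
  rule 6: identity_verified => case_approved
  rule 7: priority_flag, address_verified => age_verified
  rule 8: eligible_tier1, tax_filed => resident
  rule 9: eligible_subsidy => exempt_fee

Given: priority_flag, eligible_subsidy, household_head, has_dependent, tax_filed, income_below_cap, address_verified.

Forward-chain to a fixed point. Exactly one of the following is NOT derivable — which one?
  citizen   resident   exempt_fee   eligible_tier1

Round 1: rule 7 [priority_flag, address_verified => age_verified]; rule 9 [eligible_subsidy => exempt_fee]. New: age_verified, exempt_fee.
Round 2: rule 3 [exempt_fee => identity_verified]. New: identity_verified.
Round 3: rule 2 [identity_verified, has_dependent => eligible_tier1]; rule 6 [identity_verified => case_approved]. New: eligible_tier1, case_approved.
Round 4: rule 8 [eligible_tier1, tax_filed => resident]. New: resident.
Derived: resident (round 4), exempt_fee (round 1), eligible_tier1 (round 3). citizen never appears in any round.

citizen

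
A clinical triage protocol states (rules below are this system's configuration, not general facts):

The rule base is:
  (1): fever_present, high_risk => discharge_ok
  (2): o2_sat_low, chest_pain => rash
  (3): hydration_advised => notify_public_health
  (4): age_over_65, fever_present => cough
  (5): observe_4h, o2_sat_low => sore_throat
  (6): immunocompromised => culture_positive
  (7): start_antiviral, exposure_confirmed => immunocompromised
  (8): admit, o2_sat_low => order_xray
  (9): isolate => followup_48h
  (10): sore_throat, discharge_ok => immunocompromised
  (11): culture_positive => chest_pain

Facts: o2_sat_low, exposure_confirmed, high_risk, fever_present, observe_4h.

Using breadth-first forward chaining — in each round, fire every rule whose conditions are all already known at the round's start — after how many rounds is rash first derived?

5

Round 1: (1) [fever_present, high_risk => discharge_ok]; (5) [observe_4h, o2_sat_low => sore_throat]. New: discharge_ok, sore_throat.
Round 2: (10) [sore_throat, discharge_ok => immunocompromised]. New: immunocompromised.
Round 3: (6) [immunocompromised => culture_positive]. New: culture_positive.
Round 4: (11) [culture_positive => chest_pain]. New: chest_pain.
Round 5: (2) [o2_sat_low, chest_pain => rash]. New: rash.
rash first appears in round 5.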